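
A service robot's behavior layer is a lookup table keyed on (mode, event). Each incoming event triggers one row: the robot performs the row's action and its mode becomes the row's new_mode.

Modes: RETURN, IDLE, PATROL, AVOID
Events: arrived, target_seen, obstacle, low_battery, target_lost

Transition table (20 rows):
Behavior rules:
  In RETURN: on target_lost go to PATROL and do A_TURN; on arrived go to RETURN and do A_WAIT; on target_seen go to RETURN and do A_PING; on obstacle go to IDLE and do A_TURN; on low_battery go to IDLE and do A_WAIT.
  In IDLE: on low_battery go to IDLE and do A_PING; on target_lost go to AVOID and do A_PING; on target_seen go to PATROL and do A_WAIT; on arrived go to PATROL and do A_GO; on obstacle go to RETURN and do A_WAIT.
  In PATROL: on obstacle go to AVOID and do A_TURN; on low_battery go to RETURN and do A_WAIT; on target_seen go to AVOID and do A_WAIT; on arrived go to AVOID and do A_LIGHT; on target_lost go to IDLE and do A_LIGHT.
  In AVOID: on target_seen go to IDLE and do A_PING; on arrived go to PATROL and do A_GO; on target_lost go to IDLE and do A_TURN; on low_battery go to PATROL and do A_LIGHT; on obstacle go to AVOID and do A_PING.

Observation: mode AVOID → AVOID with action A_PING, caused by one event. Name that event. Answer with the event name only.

try arrived: (AVOID, arrived) → (PATROL, A_GO)
try target_seen: (AVOID, target_seen) → (IDLE, A_PING)
try obstacle: (AVOID, obstacle) → (AVOID, A_PING)  ← matches
try low_battery: (AVOID, low_battery) → (PATROL, A_LIGHT)
try target_lost: (AVOID, target_lost) → (IDLE, A_TURN)

obstacle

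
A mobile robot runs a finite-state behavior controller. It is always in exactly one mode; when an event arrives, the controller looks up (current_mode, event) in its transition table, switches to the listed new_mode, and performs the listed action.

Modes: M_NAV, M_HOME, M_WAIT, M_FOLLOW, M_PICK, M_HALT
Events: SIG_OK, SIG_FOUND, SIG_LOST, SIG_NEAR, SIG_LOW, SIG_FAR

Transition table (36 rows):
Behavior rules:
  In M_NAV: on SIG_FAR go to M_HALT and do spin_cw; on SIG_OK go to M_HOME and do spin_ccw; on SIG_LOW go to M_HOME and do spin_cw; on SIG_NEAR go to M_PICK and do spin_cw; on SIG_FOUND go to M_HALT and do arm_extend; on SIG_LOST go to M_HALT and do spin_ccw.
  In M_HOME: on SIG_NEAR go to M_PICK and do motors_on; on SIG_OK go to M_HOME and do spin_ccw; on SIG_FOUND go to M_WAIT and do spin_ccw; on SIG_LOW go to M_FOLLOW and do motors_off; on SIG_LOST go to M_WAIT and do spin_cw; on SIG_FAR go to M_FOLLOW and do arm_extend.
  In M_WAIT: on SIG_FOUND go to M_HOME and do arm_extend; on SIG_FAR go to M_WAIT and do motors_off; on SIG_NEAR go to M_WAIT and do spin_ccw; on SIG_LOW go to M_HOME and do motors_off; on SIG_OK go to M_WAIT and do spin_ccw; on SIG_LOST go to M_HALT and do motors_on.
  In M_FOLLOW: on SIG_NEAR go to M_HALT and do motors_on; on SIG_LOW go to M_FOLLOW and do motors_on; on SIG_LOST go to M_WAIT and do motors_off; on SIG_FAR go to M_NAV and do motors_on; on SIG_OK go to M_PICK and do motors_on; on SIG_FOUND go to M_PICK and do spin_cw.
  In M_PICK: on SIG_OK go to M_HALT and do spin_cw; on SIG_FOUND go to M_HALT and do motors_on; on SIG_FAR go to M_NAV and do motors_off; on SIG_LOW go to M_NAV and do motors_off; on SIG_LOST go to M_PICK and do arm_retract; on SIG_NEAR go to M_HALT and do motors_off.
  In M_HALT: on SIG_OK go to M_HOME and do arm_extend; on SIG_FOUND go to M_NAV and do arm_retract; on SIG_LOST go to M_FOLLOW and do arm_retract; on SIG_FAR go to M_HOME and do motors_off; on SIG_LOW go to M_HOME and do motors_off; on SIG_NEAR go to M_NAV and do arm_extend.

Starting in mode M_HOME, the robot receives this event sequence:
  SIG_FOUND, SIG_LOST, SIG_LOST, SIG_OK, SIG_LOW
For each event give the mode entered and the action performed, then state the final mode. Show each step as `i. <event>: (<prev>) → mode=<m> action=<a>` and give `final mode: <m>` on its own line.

final mode: M_NAV

1. SIG_FOUND: (M_HOME) → mode=M_WAIT action=spin_ccw
2. SIG_LOST: (M_WAIT) → mode=M_HALT action=motors_on
3. SIG_LOST: (M_HALT) → mode=M_FOLLOW action=arm_retract
4. SIG_OK: (M_FOLLOW) → mode=M_PICK action=motors_on
5. SIG_LOW: (M_PICK) → mode=M_NAV action=motors_off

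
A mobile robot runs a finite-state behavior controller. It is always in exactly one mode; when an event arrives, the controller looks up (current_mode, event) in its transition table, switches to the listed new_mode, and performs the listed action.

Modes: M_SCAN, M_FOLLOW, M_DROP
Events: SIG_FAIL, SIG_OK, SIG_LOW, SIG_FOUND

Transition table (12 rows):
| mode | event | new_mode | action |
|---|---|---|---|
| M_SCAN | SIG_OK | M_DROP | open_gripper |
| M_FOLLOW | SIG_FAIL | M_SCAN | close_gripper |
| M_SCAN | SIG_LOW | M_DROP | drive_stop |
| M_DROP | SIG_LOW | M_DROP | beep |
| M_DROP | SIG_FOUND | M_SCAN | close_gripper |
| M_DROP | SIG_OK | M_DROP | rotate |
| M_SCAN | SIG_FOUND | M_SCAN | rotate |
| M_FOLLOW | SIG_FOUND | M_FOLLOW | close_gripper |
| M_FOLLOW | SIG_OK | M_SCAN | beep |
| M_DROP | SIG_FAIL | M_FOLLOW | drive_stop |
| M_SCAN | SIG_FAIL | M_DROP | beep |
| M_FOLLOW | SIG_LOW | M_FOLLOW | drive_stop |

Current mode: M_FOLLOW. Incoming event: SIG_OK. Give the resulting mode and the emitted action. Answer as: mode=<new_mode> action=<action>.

mode=M_SCAN action=beep

current mode = M_FOLLOW; filter table to that mode:
  (M_FOLLOW, SIG_FAIL) → (M_SCAN, close_gripper)
  (M_FOLLOW, SIG_FOUND) → (M_FOLLOW, close_gripper)
  (M_FOLLOW, SIG_OK) → (M_SCAN, beep)  ← event matches
  (M_FOLLOW, SIG_LOW) → (M_FOLLOW, drive_stop)
event = SIG_OK selects (M_SCAN, beep)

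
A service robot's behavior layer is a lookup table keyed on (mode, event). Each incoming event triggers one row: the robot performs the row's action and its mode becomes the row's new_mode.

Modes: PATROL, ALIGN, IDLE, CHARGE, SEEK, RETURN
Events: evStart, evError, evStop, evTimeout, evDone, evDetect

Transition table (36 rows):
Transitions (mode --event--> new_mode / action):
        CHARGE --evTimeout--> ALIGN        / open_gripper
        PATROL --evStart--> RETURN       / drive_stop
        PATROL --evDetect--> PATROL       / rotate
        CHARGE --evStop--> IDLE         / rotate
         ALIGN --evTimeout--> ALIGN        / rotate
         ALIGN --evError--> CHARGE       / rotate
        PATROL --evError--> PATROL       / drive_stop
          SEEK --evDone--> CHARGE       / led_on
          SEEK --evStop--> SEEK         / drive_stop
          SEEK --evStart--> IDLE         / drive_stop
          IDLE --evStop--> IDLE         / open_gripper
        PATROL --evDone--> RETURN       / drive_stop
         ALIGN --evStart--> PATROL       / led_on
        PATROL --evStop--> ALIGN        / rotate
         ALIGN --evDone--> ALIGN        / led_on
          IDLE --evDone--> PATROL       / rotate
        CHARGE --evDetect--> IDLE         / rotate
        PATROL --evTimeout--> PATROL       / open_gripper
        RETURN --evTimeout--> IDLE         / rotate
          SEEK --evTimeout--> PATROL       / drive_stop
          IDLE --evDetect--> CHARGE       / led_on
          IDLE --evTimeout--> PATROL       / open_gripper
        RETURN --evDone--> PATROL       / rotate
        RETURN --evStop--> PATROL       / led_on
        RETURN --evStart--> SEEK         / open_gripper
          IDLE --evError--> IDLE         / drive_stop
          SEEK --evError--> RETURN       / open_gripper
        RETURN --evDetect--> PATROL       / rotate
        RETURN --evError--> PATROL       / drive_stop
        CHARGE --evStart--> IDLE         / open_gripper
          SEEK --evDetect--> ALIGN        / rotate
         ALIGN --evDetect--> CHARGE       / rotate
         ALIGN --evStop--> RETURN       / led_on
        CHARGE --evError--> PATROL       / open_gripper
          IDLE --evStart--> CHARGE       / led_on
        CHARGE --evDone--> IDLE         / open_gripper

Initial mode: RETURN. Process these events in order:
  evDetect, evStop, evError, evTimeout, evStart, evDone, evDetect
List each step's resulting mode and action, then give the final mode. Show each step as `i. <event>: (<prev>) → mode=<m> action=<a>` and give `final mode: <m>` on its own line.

final mode: PATROL

1. evDetect: (RETURN) → mode=PATROL action=rotate
2. evStop: (PATROL) → mode=ALIGN action=rotate
3. evError: (ALIGN) → mode=CHARGE action=rotate
4. evTimeout: (CHARGE) → mode=ALIGN action=open_gripper
5. evStart: (ALIGN) → mode=PATROL action=led_on
6. evDone: (PATROL) → mode=RETURN action=drive_stop
7. evDetect: (RETURN) → mode=PATROL action=rotate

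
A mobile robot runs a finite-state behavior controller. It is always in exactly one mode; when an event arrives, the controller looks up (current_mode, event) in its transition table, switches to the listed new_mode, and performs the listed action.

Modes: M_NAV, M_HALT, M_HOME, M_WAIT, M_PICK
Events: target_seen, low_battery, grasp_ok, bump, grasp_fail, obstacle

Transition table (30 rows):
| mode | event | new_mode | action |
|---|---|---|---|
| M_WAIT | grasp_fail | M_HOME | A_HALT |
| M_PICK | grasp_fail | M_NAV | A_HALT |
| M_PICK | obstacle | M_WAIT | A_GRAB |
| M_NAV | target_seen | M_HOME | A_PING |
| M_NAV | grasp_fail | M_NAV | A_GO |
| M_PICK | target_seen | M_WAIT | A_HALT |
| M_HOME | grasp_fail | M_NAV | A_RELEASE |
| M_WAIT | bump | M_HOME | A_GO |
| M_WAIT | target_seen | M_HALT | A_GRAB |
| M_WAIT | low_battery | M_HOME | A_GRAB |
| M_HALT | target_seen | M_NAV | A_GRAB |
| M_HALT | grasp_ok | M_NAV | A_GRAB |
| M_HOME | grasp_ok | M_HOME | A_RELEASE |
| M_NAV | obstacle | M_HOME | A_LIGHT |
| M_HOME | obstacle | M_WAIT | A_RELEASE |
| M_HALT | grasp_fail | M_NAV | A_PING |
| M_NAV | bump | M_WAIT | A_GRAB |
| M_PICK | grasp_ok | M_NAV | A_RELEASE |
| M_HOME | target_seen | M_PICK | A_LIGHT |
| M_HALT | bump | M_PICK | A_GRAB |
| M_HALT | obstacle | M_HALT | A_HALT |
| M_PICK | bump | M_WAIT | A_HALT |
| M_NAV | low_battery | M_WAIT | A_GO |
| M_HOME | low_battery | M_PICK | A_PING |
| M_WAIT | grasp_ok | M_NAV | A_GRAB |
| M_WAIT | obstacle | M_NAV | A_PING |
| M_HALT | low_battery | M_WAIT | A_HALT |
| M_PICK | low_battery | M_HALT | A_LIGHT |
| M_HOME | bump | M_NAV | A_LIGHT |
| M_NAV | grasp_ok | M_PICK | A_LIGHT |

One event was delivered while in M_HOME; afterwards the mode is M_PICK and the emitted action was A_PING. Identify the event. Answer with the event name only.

low_battery

try target_seen: (M_HOME, target_seen) → (M_PICK, A_LIGHT)
try low_battery: (M_HOME, low_battery) → (M_PICK, A_PING)  ← matches
try grasp_ok: (M_HOME, grasp_ok) → (M_HOME, A_RELEASE)
try bump: (M_HOME, bump) → (M_NAV, A_LIGHT)
try grasp_fail: (M_HOME, grasp_fail) → (M_NAV, A_RELEASE)
try obstacle: (M_HOME, obstacle) → (M_WAIT, A_RELEASE)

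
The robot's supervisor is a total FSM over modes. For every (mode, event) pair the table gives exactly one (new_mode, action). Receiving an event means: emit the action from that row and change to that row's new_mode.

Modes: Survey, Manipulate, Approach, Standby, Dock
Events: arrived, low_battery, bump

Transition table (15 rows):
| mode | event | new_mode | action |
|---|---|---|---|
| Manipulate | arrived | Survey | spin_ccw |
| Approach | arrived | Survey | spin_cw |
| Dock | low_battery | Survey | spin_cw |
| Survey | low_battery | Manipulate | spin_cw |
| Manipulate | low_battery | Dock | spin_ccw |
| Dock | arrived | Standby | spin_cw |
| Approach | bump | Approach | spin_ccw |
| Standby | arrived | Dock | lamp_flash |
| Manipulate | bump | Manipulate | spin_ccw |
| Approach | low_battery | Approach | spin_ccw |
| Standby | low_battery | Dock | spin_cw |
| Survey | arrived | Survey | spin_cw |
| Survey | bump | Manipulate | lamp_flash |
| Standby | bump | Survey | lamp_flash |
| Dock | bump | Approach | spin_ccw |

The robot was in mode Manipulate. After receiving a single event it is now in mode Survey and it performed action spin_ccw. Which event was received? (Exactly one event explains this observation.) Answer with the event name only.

arrived

try arrived: (Manipulate, arrived) → (Survey, spin_ccw)  ← matches
try low_battery: (Manipulate, low_battery) → (Dock, spin_ccw)
try bump: (Manipulate, bump) → (Manipulate, spin_ccw)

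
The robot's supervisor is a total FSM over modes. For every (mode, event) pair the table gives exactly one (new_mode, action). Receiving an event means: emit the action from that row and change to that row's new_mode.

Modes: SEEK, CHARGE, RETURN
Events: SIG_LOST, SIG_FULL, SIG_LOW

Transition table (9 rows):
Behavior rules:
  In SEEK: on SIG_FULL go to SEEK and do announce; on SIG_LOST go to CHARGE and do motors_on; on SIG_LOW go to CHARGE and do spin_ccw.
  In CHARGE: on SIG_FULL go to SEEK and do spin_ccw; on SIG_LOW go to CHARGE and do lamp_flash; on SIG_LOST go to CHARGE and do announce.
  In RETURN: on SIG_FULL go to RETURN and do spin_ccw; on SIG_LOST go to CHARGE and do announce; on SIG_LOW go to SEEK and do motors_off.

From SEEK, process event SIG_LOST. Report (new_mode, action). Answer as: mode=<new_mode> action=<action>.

mode=CHARGE action=motors_on

current mode = SEEK; filter table to that mode:
  (SEEK, SIG_FULL) → (SEEK, announce)
  (SEEK, SIG_LOST) → (CHARGE, motors_on)  ← event matches
  (SEEK, SIG_LOW) → (CHARGE, spin_ccw)
event = SIG_LOST selects (CHARGE, motors_on)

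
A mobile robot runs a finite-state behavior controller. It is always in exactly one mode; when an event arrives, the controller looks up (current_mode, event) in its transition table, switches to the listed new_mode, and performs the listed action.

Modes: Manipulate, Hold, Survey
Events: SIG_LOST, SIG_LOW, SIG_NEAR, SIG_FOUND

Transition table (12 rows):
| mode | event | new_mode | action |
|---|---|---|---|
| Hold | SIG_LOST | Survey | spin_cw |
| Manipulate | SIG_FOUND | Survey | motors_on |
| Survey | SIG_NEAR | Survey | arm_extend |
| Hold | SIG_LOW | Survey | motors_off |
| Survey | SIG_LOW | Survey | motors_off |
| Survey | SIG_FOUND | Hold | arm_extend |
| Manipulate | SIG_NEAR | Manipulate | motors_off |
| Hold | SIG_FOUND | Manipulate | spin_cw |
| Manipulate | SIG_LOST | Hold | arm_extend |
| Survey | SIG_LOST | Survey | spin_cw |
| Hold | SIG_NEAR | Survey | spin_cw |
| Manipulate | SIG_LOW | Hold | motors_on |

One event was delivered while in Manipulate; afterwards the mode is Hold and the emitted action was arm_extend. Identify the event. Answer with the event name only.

SIG_LOST

try SIG_LOST: (Manipulate, SIG_LOST) → (Hold, arm_extend)  ← matches
try SIG_LOW: (Manipulate, SIG_LOW) → (Hold, motors_on)
try SIG_NEAR: (Manipulate, SIG_NEAR) → (Manipulate, motors_off)
try SIG_FOUND: (Manipulate, SIG_FOUND) → (Survey, motors_on)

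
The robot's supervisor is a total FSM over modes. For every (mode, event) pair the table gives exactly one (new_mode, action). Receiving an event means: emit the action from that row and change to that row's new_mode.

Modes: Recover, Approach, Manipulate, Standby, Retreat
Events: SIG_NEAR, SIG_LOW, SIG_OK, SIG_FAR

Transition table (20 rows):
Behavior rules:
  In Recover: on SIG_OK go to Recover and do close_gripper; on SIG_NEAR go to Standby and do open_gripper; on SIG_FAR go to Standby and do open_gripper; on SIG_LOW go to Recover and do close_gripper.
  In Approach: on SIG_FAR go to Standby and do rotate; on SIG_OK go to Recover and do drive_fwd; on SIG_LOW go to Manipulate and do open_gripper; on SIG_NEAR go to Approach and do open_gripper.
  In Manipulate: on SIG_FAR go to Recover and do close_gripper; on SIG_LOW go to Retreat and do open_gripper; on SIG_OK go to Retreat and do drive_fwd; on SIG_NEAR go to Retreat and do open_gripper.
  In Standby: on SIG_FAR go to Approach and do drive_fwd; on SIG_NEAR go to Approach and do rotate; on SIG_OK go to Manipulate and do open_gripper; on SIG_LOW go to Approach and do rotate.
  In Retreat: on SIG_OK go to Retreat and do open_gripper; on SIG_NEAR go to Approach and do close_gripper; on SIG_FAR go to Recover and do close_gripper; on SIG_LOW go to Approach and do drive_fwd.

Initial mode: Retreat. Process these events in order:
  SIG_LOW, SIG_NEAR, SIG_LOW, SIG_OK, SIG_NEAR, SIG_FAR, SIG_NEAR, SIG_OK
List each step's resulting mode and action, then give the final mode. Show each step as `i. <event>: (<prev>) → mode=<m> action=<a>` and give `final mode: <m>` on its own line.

final mode: Recover

1. SIG_LOW: (Retreat) → mode=Approach action=drive_fwd
2. SIG_NEAR: (Approach) → mode=Approach action=open_gripper
3. SIG_LOW: (Approach) → mode=Manipulate action=open_gripper
4. SIG_OK: (Manipulate) → mode=Retreat action=drive_fwd
5. SIG_NEAR: (Retreat) → mode=Approach action=close_gripper
6. SIG_FAR: (Approach) → mode=Standby action=rotate
7. SIG_NEAR: (Standby) → mode=Approach action=rotate
8. SIG_OK: (Approach) → mode=Recover action=drive_fwd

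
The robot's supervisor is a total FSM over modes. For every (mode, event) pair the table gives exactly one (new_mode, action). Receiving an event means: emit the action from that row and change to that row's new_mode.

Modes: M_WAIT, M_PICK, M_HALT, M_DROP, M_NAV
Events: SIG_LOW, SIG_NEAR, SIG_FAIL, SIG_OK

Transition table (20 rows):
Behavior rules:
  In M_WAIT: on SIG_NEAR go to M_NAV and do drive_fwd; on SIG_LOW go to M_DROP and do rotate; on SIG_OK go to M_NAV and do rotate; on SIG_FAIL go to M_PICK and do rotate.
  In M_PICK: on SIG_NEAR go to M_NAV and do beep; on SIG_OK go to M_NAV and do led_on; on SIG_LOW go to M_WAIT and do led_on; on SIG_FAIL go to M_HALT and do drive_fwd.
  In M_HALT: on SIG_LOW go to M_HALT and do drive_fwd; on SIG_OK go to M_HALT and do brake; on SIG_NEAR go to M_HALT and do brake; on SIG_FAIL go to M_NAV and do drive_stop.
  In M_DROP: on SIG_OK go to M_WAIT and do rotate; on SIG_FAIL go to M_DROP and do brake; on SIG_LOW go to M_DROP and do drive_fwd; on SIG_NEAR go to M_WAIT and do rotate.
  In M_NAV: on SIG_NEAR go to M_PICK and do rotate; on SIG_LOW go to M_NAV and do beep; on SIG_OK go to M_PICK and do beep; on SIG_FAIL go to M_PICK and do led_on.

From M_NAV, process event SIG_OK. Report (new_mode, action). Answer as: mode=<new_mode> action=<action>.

mode=M_PICK action=beep

current mode = M_NAV; filter table to that mode:
  (M_NAV, SIG_NEAR) → (M_PICK, rotate)
  (M_NAV, SIG_LOW) → (M_NAV, beep)
  (M_NAV, SIG_OK) → (M_PICK, beep)  ← event matches
  (M_NAV, SIG_FAIL) → (M_PICK, led_on)
event = SIG_OK selects (M_PICK, beep)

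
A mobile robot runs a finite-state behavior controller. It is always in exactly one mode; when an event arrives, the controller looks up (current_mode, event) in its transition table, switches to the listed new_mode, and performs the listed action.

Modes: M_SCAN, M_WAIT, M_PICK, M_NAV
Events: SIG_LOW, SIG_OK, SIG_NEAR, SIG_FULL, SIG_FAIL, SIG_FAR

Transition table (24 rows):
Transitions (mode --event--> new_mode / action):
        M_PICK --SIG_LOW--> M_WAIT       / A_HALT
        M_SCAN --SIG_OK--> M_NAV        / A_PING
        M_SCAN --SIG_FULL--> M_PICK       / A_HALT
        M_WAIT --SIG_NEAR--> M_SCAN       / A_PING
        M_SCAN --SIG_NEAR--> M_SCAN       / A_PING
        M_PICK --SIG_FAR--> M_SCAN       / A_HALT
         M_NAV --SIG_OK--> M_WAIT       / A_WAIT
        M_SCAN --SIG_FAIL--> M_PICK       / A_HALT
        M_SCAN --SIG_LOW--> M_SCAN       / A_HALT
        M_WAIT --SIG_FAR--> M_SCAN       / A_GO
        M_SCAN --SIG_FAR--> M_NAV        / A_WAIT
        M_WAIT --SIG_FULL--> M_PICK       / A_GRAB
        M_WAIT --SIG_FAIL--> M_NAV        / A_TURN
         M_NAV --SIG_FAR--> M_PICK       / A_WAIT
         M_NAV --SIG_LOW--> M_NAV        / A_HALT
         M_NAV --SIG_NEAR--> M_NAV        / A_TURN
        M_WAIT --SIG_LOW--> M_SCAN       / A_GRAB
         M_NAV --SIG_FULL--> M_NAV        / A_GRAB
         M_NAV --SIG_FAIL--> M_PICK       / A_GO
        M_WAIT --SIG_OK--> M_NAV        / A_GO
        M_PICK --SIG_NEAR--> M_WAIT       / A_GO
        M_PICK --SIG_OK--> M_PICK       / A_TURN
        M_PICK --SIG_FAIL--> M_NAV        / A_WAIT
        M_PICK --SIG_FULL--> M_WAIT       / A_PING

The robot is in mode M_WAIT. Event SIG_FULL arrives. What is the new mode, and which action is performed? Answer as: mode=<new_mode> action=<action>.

mode=M_PICK action=A_GRAB

current mode = M_WAIT; filter table to that mode:
  (M_WAIT, SIG_NEAR) → (M_SCAN, A_PING)
  (M_WAIT, SIG_FAR) → (M_SCAN, A_GO)
  (M_WAIT, SIG_FULL) → (M_PICK, A_GRAB)  ← event matches
  (M_WAIT, SIG_FAIL) → (M_NAV, A_TURN)
  (M_WAIT, SIG_LOW) → (M_SCAN, A_GRAB)
  (M_WAIT, SIG_OK) → (M_NAV, A_GO)
event = SIG_FULL selects (M_PICK, A_GRAB)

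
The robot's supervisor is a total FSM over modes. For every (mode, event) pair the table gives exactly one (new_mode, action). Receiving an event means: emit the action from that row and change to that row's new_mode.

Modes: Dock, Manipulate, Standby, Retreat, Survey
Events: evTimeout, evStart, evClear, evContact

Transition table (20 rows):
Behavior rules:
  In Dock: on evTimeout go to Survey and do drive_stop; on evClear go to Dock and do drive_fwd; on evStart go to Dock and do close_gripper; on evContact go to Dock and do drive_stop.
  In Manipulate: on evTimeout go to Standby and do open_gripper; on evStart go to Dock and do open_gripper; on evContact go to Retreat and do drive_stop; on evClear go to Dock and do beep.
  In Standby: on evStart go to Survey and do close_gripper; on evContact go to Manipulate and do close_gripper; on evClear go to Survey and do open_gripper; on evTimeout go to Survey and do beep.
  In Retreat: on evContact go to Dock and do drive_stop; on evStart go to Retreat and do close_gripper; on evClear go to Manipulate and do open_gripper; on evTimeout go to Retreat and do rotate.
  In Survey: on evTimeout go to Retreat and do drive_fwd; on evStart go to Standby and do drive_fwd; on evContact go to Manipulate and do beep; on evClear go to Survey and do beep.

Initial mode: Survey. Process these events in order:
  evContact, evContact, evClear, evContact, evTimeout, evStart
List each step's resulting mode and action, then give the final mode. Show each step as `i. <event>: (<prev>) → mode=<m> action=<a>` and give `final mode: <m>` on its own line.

1. evContact: (Survey) → mode=Manipulate action=beep
2. evContact: (Manipulate) → mode=Retreat action=drive_stop
3. evClear: (Retreat) → mode=Manipulate action=open_gripper
4. evContact: (Manipulate) → mode=Retreat action=drive_stop
5. evTimeout: (Retreat) → mode=Retreat action=rotate
6. evStart: (Retreat) → mode=Retreat action=close_gripper

final mode: Retreat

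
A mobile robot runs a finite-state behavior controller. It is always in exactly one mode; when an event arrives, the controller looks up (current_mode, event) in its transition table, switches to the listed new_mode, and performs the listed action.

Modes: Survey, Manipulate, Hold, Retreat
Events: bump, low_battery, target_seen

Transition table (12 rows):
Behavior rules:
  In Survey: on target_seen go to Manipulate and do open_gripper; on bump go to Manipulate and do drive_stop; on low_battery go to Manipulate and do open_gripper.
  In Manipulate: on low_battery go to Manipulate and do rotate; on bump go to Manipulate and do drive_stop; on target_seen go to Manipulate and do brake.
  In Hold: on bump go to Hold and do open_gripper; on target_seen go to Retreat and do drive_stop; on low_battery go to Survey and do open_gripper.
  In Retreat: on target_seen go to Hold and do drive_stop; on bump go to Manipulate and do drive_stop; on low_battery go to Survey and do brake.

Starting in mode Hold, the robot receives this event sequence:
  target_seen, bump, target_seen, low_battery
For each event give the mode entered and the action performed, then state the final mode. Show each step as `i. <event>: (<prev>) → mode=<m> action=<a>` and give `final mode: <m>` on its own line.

final mode: Manipulate

1. target_seen: (Hold) → mode=Retreat action=drive_stop
2. bump: (Retreat) → mode=Manipulate action=drive_stop
3. target_seen: (Manipulate) → mode=Manipulate action=brake
4. low_battery: (Manipulate) → mode=Manipulate action=rotate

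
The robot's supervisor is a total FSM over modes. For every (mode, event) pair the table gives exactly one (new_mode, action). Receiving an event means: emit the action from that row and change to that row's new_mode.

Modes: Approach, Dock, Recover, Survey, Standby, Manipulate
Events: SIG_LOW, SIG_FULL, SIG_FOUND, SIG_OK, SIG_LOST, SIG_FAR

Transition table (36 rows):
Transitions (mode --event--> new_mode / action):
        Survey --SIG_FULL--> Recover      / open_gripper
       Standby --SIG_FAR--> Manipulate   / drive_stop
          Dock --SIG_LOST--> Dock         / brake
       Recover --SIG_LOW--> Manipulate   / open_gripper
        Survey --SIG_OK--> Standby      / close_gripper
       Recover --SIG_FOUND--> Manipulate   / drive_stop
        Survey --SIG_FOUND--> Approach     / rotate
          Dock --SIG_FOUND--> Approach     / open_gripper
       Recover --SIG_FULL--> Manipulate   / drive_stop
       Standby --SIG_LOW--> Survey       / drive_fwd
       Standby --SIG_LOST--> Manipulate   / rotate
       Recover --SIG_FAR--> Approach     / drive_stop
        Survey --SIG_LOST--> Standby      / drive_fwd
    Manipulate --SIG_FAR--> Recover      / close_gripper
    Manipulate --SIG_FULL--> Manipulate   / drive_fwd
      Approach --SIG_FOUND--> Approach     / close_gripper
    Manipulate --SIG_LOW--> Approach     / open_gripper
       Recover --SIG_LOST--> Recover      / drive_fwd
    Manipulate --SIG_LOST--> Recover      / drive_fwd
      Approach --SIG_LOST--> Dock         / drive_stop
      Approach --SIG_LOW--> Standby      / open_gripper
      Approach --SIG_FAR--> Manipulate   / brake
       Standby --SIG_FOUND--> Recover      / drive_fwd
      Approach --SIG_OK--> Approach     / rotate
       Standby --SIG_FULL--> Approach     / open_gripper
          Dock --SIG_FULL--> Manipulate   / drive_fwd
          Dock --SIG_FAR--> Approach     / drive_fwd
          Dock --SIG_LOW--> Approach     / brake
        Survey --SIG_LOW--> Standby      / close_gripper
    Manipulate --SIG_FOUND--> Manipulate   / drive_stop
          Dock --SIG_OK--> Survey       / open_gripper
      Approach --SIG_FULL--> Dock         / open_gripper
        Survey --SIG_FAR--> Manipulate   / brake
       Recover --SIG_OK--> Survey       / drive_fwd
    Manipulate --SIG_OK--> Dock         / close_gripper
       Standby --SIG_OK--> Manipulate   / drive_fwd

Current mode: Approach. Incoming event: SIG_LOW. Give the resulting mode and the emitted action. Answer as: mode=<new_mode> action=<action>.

mode=Standby action=open_gripper

current mode = Approach; filter table to that mode:
  (Approach, SIG_FOUND) → (Approach, close_gripper)
  (Approach, SIG_LOST) → (Dock, drive_stop)
  (Approach, SIG_LOW) → (Standby, open_gripper)  ← event matches
  (Approach, SIG_FAR) → (Manipulate, brake)
  (Approach, SIG_OK) → (Approach, rotate)
  (Approach, SIG_FULL) → (Dock, open_gripper)
event = SIG_LOW selects (Standby, open_gripper)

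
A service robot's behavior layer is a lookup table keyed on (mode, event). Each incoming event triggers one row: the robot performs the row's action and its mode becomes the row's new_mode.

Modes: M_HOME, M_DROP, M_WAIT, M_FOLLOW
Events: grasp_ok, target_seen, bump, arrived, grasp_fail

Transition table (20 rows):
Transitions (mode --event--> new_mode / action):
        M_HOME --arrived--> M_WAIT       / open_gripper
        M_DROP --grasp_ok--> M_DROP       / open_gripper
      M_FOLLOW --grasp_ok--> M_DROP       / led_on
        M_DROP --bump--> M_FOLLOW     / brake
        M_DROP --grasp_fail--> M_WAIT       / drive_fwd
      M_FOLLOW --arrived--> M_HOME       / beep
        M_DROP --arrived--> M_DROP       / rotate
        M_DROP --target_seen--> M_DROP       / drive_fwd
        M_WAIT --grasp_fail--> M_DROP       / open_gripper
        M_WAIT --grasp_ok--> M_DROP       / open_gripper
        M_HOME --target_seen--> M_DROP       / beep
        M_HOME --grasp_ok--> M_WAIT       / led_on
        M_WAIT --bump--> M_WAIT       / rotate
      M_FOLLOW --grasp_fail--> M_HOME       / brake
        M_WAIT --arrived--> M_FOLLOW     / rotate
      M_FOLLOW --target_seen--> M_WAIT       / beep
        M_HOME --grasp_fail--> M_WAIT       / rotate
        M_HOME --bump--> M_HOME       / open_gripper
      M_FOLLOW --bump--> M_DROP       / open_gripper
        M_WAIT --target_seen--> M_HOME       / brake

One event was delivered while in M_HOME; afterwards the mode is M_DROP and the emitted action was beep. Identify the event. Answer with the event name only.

target_seen

try grasp_ok: (M_HOME, grasp_ok) → (M_WAIT, led_on)
try target_seen: (M_HOME, target_seen) → (M_DROP, beep)  ← matches
try bump: (M_HOME, bump) → (M_HOME, open_gripper)
try arrived: (M_HOME, arrived) → (M_WAIT, open_gripper)
try grasp_fail: (M_HOME, grasp_fail) → (M_WAIT, rotate)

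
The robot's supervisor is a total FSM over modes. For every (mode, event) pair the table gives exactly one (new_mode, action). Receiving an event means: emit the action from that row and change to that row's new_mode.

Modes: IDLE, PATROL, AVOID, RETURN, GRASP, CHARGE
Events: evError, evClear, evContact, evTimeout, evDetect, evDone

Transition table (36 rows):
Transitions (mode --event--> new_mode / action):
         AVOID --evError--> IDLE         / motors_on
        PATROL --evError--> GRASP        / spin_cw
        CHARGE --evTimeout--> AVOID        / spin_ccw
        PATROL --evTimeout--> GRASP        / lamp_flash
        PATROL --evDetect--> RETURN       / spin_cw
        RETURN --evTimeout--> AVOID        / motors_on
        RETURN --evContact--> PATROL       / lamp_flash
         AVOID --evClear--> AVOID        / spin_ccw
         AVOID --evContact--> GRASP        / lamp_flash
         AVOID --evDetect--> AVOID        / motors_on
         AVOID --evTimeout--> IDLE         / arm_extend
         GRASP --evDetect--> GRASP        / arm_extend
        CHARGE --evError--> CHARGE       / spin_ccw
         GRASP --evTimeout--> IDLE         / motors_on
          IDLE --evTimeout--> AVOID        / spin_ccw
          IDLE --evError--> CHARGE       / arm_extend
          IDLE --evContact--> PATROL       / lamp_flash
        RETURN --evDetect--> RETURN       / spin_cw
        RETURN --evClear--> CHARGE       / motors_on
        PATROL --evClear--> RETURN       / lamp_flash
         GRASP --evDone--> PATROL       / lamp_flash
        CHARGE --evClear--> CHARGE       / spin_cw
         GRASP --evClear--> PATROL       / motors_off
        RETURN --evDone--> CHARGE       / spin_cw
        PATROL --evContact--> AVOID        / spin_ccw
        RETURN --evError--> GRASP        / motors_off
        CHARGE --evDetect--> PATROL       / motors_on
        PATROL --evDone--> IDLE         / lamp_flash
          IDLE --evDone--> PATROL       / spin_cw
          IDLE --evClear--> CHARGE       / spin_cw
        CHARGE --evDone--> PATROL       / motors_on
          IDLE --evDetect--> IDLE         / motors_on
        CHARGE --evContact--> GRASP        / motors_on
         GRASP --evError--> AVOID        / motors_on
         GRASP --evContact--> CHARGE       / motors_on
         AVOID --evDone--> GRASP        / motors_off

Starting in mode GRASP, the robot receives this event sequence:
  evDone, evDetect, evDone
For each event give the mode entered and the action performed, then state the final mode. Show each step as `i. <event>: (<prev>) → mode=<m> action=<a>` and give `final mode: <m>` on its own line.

1. evDone: (GRASP) → mode=PATROL action=lamp_flash
2. evDetect: (PATROL) → mode=RETURN action=spin_cw
3. evDone: (RETURN) → mode=CHARGE action=spin_cw

final mode: CHARGE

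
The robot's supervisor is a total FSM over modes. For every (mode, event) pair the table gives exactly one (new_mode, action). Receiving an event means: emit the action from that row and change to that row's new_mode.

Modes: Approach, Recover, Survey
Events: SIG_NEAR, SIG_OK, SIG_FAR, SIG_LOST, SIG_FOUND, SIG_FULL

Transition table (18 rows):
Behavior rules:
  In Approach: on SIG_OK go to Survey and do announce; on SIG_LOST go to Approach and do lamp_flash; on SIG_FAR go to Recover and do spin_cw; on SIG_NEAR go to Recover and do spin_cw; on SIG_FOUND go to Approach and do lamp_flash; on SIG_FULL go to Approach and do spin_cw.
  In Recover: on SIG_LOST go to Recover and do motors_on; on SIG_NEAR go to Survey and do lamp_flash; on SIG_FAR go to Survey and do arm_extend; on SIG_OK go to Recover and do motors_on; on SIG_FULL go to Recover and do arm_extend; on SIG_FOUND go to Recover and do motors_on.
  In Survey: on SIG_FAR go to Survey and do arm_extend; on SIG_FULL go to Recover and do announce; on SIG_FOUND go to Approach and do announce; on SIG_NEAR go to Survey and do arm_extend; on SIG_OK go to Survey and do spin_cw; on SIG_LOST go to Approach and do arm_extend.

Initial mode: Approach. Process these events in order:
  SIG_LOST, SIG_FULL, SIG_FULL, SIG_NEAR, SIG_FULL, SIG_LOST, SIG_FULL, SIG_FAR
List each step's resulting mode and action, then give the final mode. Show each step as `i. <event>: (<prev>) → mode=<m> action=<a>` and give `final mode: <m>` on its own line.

final mode: Survey

1. SIG_LOST: (Approach) → mode=Approach action=lamp_flash
2. SIG_FULL: (Approach) → mode=Approach action=spin_cw
3. SIG_FULL: (Approach) → mode=Approach action=spin_cw
4. SIG_NEAR: (Approach) → mode=Recover action=spin_cw
5. SIG_FULL: (Recover) → mode=Recover action=arm_extend
6. SIG_LOST: (Recover) → mode=Recover action=motors_on
7. SIG_FULL: (Recover) → mode=Recover action=arm_extend
8. SIG_FAR: (Recover) → mode=Survey action=arm_extend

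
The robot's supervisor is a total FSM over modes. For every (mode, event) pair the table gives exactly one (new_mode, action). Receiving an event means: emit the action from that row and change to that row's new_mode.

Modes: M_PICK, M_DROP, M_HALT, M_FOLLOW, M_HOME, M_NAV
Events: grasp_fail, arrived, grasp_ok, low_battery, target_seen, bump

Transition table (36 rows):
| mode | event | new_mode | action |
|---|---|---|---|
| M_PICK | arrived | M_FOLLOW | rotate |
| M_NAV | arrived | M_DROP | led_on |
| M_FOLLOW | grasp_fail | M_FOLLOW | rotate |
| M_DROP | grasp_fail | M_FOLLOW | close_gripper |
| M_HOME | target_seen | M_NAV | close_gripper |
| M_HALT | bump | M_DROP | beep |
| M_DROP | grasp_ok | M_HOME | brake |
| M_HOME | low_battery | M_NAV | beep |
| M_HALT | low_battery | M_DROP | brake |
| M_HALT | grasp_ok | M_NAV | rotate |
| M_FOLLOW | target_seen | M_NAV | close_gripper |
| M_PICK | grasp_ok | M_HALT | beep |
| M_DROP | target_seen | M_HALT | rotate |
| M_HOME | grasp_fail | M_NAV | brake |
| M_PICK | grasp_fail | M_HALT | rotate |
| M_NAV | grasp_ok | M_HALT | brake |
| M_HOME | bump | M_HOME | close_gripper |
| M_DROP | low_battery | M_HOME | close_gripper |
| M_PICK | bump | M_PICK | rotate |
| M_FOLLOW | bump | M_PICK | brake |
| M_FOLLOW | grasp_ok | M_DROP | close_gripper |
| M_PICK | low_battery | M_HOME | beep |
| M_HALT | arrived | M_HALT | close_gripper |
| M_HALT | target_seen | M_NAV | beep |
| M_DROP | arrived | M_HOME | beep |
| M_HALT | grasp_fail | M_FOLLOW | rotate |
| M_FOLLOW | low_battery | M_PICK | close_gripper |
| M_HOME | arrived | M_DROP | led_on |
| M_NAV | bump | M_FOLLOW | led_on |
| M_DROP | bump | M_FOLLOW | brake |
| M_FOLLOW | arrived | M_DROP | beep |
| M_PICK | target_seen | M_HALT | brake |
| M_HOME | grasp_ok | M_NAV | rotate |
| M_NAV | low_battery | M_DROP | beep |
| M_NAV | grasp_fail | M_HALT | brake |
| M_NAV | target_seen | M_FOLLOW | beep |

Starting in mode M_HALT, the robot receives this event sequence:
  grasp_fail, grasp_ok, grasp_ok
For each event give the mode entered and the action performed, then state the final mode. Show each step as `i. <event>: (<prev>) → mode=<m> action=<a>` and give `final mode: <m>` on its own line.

final mode: M_HOME

1. grasp_fail: (M_HALT) → mode=M_FOLLOW action=rotate
2. grasp_ok: (M_FOLLOW) → mode=M_DROP action=close_gripper
3. grasp_ok: (M_DROP) → mode=M_HOME action=brake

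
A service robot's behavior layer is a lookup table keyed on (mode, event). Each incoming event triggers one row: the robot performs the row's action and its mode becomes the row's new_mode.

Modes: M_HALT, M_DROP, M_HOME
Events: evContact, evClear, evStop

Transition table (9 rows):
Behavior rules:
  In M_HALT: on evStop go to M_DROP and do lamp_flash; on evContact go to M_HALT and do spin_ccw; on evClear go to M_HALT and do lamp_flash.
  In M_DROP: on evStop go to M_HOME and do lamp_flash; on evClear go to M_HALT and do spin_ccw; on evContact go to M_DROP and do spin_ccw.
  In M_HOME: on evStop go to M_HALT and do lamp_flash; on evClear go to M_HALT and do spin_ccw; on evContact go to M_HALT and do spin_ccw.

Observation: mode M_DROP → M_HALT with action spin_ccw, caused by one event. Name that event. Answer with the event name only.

evClear

try evContact: (M_DROP, evContact) → (M_DROP, spin_ccw)
try evClear: (M_DROP, evClear) → (M_HALT, spin_ccw)  ← matches
try evStop: (M_DROP, evStop) → (M_HOME, lamp_flash)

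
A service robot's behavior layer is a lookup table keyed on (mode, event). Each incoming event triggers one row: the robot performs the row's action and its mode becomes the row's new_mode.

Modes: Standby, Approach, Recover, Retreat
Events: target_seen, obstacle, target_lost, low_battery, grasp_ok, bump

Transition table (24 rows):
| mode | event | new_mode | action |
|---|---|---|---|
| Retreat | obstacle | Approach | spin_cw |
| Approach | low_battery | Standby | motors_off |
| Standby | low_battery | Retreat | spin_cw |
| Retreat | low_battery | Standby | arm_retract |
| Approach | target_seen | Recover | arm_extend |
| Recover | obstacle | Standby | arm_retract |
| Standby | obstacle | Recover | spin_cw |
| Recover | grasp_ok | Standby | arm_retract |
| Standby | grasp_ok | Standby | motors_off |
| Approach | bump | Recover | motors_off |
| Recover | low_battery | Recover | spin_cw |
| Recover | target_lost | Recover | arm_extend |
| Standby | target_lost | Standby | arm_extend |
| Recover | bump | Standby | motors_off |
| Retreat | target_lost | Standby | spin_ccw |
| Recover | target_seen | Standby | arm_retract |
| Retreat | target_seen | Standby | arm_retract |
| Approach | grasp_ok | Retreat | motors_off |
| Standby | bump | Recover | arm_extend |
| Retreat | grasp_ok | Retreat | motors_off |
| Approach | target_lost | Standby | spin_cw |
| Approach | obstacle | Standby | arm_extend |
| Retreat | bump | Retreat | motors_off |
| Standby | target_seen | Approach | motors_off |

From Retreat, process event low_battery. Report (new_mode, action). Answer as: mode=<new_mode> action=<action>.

current mode = Retreat; filter table to that mode:
  (Retreat, obstacle) → (Approach, spin_cw)
  (Retreat, low_battery) → (Standby, arm_retract)  ← event matches
  (Retreat, target_lost) → (Standby, spin_ccw)
  (Retreat, target_seen) → (Standby, arm_retract)
  (Retreat, grasp_ok) → (Retreat, motors_off)
  (Retreat, bump) → (Retreat, motors_off)
event = low_battery selects (Standby, arm_retract)

mode=Standby action=arm_retract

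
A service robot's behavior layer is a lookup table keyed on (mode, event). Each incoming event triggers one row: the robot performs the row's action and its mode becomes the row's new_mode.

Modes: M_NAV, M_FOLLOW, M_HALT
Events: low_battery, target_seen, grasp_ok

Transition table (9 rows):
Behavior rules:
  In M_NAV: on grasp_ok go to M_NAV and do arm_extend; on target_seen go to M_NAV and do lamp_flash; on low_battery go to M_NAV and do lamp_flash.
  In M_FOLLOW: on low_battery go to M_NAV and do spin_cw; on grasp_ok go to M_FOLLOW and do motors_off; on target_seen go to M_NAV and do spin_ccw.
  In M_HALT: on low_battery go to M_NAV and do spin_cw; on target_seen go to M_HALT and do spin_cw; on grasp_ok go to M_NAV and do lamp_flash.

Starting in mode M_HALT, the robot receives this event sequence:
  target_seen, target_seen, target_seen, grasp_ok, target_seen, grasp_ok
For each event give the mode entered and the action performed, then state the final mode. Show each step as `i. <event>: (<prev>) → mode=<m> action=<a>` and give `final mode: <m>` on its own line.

final mode: M_NAV

1. target_seen: (M_HALT) → mode=M_HALT action=spin_cw
2. target_seen: (M_HALT) → mode=M_HALT action=spin_cw
3. target_seen: (M_HALT) → mode=M_HALT action=spin_cw
4. grasp_ok: (M_HALT) → mode=M_NAV action=lamp_flash
5. target_seen: (M_NAV) → mode=M_NAV action=lamp_flash
6. grasp_ok: (M_NAV) → mode=M_NAV action=arm_extend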